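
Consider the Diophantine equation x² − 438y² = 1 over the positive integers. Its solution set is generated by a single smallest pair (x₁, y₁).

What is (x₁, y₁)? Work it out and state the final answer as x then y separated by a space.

√438 → a₀=20, period (1,12,1,40); ℓ=4 even so k=3
a_0=20:  p_0=20·1+0=20,  q_0=20·0+1=1
a_1=1:  p_1=1·20+1=21,  q_1=1·1+0=1
a_2=12:  p_2=12·21+20=272,  q_2=12·1+1=13
a_3=1:  p_3=1·272+21=293,  q_3=1·13+1=14
→ (293, 14).  Check: 293²=85849, 438·14²=85848, difference 1.

293 14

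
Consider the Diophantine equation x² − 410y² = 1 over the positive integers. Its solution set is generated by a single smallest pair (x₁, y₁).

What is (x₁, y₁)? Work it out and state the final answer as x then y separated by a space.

√410 = [20; 4,40, …], period ℓ=2 (even) → k=1
k=0  a_k=20  p_k/q_k = 20/1
k=1  a_k=4  p_k/q_k = 81/4
fundamental: x₁=81, y₁=4  (since 6561 − 410·16 = 1)

81 4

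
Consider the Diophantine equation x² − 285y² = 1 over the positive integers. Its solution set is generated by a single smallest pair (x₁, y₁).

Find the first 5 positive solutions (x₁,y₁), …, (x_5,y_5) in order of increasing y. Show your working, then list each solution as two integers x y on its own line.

√285 → a₀=16, period (1,7,2,7,1,32); ℓ=6 even so k=5
a_0=16:  p_0=16·1+0=16,  q_0=16·0+1=1
a_1=1:  p_1=1·16+1=17,  q_1=1·1+0=1
…
a_4=7:  p_4=7·287+135=2144,  q_4=7·17+8=127
a_5=1:  p_5=1·2144+287=2431,  q_5=1·127+17=144
fundamental: x₁=2431, y₁=144  (since 5909761 − 285·20736 = 1)
(x_2, y_2) = (2431·2431 + 285·144·144, 2431·144 + 144·2431) = (11819521, 700128)
(x_3, y_3) = (2431·11819521 + 285·144·700128, 2431·700128 + 144·11819521) = (57466508671, 3404022192)
(x_4, y_4) = (2431·57466508671 + 285·144·3404022192, 2431·3404022192 + 144·57466508671) = (279402153338881, 16550355197376)
(x_5, y_5) = (2431·279402153338881 + 285·144·16550355197376, 2431·16550355197376 + 144·279402153338881) = (1358453212067130751, 80467823565619920)

2431 144
11819521 700128
57466508671 3404022192
279402153338881 16550355197376
1358453212067130751 80467823565619920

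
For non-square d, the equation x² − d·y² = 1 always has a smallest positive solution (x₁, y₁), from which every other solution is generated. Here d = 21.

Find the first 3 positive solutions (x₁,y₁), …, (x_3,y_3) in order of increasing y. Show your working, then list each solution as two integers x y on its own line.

55 12
6049 1320
665335 145188

d=21: √d = [4; 1,1,2,1,1,8] (ℓ=6, even), read p_5/q_5
k=0  a_k=4  p_k/q_k = 4/1
…
k=4  a_k=1  p_k/q_k = 32/7
k=5  a_k=1  p_k/q_k = 55/12
fundamental: x₁=55, y₁=12  (since 3025 − 21·144 = 1)
n=2: (55,12)∘(55,12) = (55·55+21·12·12, 55·12+12·55) = (6049,1320)
n=3: (6049,1320)∘(55,12) = (55·6049+21·12·1320, 55·1320+12·6049) = (665335,145188)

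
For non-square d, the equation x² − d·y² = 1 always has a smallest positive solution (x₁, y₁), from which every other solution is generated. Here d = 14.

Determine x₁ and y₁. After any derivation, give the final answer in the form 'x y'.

[3; 1,2,1,6] for √14; ℓ=4 ⇒ convergent index 3
a_0=3:  p_0=3·1+0=3,  q_0=3·0+1=1
…
a_2=2:  p_2=2·4+3=11,  q_2=2·1+1=3
a_3=1:  p_3=1·11+4=15,  q_3=1·3+1=4
fundamental: x₁=15, y₁=4  (since 225 − 14·16 = 1)

15 4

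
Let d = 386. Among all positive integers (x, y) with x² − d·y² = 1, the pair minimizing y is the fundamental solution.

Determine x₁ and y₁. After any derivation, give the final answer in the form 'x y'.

√386 → a₀=19, period (1,1,1,4,1,18,1,4,1,1,1,38); ℓ=12 even so k=11
k=0  a_k=19  p_k/q_k = 19/1
…
k=4  a_k=4  p_k/q_k = 275/14
…
k=7  a_k=1  p_k/q_k = 6621/337
…
k=9  a_k=1  p_k/q_k = 39392/2005
k=10  a_k=1  p_k/q_k = 72163/3673
k=11  a_k=1  p_k/q_k = 111555/5678
→ (111555, 5678).  Check: 111555²=12444518025, 386·5678²=12444518024, difference 1.

111555 5678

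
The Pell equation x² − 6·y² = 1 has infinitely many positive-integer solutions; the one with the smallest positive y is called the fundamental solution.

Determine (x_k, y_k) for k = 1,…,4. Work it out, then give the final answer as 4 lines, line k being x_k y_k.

5 2
49 20
485 198
4801 1960

d=6: √d = [2; 2,4] (ℓ=2, even), read p_1/q_1
k=0  a_k=2  p_k/q_k = 2/1
k=1  a_k=2  p_k/q_k = 5/2
fundamental: x₁=5, y₁=2  (since 25 − 6·4 = 1)
k=2:  x_2 = 5·5+6·2·2 = 49,  y_2 = 5·2+2·5 = 20
k=3:  x_3 = 5·49+6·2·20 = 485,  y_3 = 5·20+2·49 = 198
k=4:  x_4 = 5·485+6·2·198 = 4801,  y_4 = 5·198+2·485 = 1960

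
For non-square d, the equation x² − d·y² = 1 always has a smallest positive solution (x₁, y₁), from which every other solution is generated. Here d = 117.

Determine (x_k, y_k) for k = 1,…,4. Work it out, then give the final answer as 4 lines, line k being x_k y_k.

649 60
842401 77880
1093435849 101088180
1419278889601 131212379760

√117 → a₀=10, period (1,4,2,4,1,20); ℓ=6 even so k=5
i=0: a=10 ⇒ p=10, q=1
i=1: a=1 ⇒ p=11, q=1
i=2: a=4 ⇒ p=54, q=5
i=3: a=2 ⇒ p=119, q=11
i=4: a=4 ⇒ p=530, q=49
i=5: a=1 ⇒ p=649, q=60
(x₁, y₁) = (649, 60);  649² − 117·60² = 1 ✓
(649+60√117)^2 = 842401 + 77880√117
(649+60√117)^3 = 1093435849 + 101088180√117
(649+60√117)^4 = 1419278889601 + 131212379760√117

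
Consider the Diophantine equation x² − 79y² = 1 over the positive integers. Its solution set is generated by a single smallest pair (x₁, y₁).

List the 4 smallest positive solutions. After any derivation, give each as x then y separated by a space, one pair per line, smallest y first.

80 9
12799 1440
2047760 230391
327628801 36861120

√79 = [8; 1,7,1,16, …], period ℓ=4 (even) → k=3
step 0: (8, 1)  from 8·(1,0) + (0,1)
…
step 2: (71, 8)  from 7·(9,1) + (8,1)
step 3: (80, 9)  from 1·(71,8) + (9,1)
→ (80, 9).  Check: 80²=6400, 79·9²=6399, difference 1.
k=2:  x_2 = 80·80+79·9·9 = 12799,  y_2 = 80·9+9·80 = 1440
k=3:  x_3 = 80·12799+79·9·1440 = 2047760,  y_3 = 80·1440+9·12799 = 230391
k=4:  x_4 = 80·2047760+79·9·230391 = 327628801,  y_4 = 80·230391+9·2047760 = 36861120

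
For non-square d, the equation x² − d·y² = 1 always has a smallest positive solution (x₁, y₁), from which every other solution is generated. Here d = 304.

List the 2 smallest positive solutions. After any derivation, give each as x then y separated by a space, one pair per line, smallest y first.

[17; 2,3,2,1,1,1,1,1,2,3,2,34] for √304; ℓ=12 ⇒ convergent index 11
i=0: a=17 ⇒ p=17, q=1
i=1: a=2 ⇒ p=35, q=2
i=2: a=3 ⇒ p=122, q=7
…
i=5: a=1 ⇒ p=680, q=39
i=6: a=1 ⇒ p=1081, q=62
…
i=9: a=2 ⇒ p=7445, q=427
i=10: a=3 ⇒ p=25177, q=1444
i=11: a=2 ⇒ p=57799, q=3315
fundamental: x₁=57799, y₁=3315  (since 3340724401 − 304·10989225 = 1)
(x_2, y_2) = (57799·57799 + 304·3315·3315, 57799·3315 + 3315·57799) = (6681448801, 383207370)

57799 3315
6681448801 383207370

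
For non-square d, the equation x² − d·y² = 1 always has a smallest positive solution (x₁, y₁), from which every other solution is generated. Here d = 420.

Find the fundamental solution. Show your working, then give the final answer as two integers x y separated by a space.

√420 → a₀=20, period (2,40); ℓ=2 even so k=1
i=0: a=20 ⇒ p=20, q=1
i=1: a=2 ⇒ p=41, q=2
fundamental: x₁=41, y₁=2  (since 1681 − 420·4 = 1)

41 2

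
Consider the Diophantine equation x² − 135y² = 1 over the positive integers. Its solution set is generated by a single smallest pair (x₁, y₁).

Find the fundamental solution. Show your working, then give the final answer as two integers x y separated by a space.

244 21

√135 = [11; 1,1,1,1,1,1,1,22, …], period ℓ=8 (even) → k=7
a_0=11:  p_0=11·1+0=11,  q_0=11·0+1=1
a_1=1:  p_1=1·11+1=12,  q_1=1·1+0=1
…
a_5=1:  p_5=1·58+35=93,  q_5=1·5+3=8
a_6=1:  p_6=1·93+58=151,  q_6=1·8+5=13
a_7=1:  p_7=1·151+93=244,  q_7=1·13+8=21
→ (244, 21).  Check: 244²=59536, 135·21²=59535, difference 1.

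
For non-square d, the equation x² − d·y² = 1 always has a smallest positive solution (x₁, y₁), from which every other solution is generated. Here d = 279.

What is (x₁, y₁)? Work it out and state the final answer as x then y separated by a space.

1520 91

√279 → a₀=16, period (1,2,2,1,2,2,1,32); ℓ=8 even so k=7
k=0  a_k=16  p_k/q_k = 16/1
k=1  a_k=1  p_k/q_k = 17/1
k=2  a_k=2  p_k/q_k = 50/3
k=3  a_k=2  p_k/q_k = 117/7
k=4  a_k=1  p_k/q_k = 167/10
k=5  a_k=2  p_k/q_k = 451/27
k=6  a_k=2  p_k/q_k = 1069/64
k=7  a_k=1  p_k/q_k = 1520/91
(x₁, y₁) = (1520, 91);  1520² − 279·91² = 1 ✓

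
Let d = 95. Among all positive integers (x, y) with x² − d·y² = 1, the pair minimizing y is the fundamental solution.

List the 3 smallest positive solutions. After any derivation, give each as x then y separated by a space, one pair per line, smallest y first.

39 4
3041 312
237159 24332

[9; 1,2,1,18] for √95; ℓ=4 ⇒ convergent index 3
k=0  a_k=9  p_k/q_k = 9/1
k=1  a_k=1  p_k/q_k = 10/1
k=2  a_k=2  p_k/q_k = 29/3
k=3  a_k=1  p_k/q_k = 39/4
→ (39, 4).  Check: 39²=1521, 95·4²=1520, difference 1.
(x_2, y_2) = (39·39 + 95·4·4, 39·4 + 4·39) = (3041, 312)
(x_3, y_3) = (39·3041 + 95·4·312, 39·312 + 4·3041) = (237159, 24332)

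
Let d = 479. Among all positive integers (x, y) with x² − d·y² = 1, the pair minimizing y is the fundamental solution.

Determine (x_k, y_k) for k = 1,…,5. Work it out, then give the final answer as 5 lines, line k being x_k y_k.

2989440 136591
17873503027199 816661198080
106863529779256567680 4882719303976413809
638924220926583633867571201 29193192792157684333155840
3820051246013425493328364845667200 174542596521170852986514812245391

[21; 1,7,1,3,2,21,2,3,1,7,1,42] for √479; ℓ=12 ⇒ convergent index 11
i=0: a=21 ⇒ p=21, q=1
i=1: a=1 ⇒ p=22, q=1
i=2: a=7 ⇒ p=175, q=8
…
i=7: a=2 ⇒ p=75879, q=3467
…
i=10: a=7 ⇒ p=2648849, q=121029
i=11: a=1 ⇒ p=2989440, q=136591
→ (2989440, 136591).  Check: 2989440²=8936751513600, 479·136591²=8936751513599, difference 1.
n=2: (2989440,136591)∘(2989440,136591) = (2989440·2989440+479·136591·136591, 2989440·136591+136591·2989440) = (17873503027199,816661198080)
n=3: (17873503027199,816661198080)∘(2989440,136591) = (2989440·17873503027199+479·136591·816661198080, 2989440·816661198080+136591·17873503027199) = (106863529779256567680,4882719303976413809)
n=4: (106863529779256567680,4882719303976413809)∘(2989440,136591) = (2989440·106863529779256567680+479·136591·4882719303976413809, 2989440·4882719303976413809+136591·106863529779256567680) = (638924220926583633867571201,29193192792157684333155840)
n=5: (638924220926583633867571201,29193192792157684333155840)∘(2989440,136591) = (2989440·638924220926583633867571201+479·136591·29193192792157684333155840, 2989440·29193192792157684333155840+136591·638924220926583633867571201) = (3820051246013425493328364845667200,174542596521170852986514812245391)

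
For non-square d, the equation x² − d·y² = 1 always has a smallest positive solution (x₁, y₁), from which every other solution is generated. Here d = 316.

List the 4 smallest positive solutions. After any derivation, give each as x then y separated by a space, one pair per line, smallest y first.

12799 720
327628801 18430560
8386642035199 471785474160
214681262489395201 12076764549117120

[17; 1,3,2,8,2,3,1,34] for √316; ℓ=8 ⇒ convergent index 7
a_0=17:  p_0=17·1+0=17,  q_0=17·0+1=1
a_1=1:  p_1=1·17+1=18,  q_1=1·1+0=1
…
a_3=2:  p_3=2·71+18=160,  q_3=2·4+1=9
a_4=8:  p_4=8·160+71=1351,  q_4=8·9+4=76
a_5=2:  p_5=2·1351+160=2862,  q_5=2·76+9=161
a_6=3:  p_6=3·2862+1351=9937,  q_6=3·161+76=559
a_7=1:  p_7=1·9937+2862=12799,  q_7=1·559+161=720
→ (12799, 720).  Check: 12799²=163814401, 316·720²=163814400, difference 1.
k=2:  x_2 = 12799·12799+316·720·720 = 327628801,  y_2 = 12799·720+720·12799 = 18430560
k=3:  x_3 = 12799·327628801+316·720·18430560 = 8386642035199,  y_3 = 12799·18430560+720·327628801 = 471785474160
k=4:  x_4 = 12799·8386642035199+316·720·471785474160 = 214681262489395201,  y_4 = 12799·471785474160+720·8386642035199 = 12076764549117120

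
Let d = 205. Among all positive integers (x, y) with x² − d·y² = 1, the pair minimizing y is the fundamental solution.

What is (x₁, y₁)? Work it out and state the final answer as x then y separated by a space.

d=205: √d = [14; 3,6,1,4,1,6,3,28] (ℓ=8, even), read p_7/q_7
a_0=14:  p_0=14·1+0=14,  q_0=14·0+1=1
…
a_3=1:  p_3=1·272+43=315,  q_3=1·19+3=22
a_4=4:  p_4=4·315+272=1532,  q_4=4·22+19=107
a_5=1:  p_5=1·1532+315=1847,  q_5=1·107+22=129
a_6=6:  p_6=6·1847+1532=12614,  q_6=6·129+107=881
a_7=3:  p_7=3·12614+1847=39689,  q_7=3·881+129=2772
(x₁, y₁) = (39689, 2772);  39689² − 205·2772² = 1 ✓

39689 2772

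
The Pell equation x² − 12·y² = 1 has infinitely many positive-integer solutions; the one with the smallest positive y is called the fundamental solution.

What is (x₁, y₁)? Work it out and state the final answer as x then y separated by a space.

7 2

[3; 2,6] for √12; ℓ=2 ⇒ convergent index 1
k=0  a_k=3  p_k/q_k = 3/1
k=1  a_k=2  p_k/q_k = 7/2
→ (7, 2).  Check: 7²=49, 12·2²=48, difference 1.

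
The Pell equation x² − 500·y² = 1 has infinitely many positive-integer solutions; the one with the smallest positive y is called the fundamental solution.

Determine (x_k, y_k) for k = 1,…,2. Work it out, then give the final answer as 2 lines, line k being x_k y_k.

930249 41602
1730726404001 77400437796

√500 = [22; 2,1,3,2,1,…,1,2,44, …], period ℓ=14 (even) → k=13
step 0: (22, 1)  from 22·(1,0) + (0,1)
…
step 7: (14445, 646)  from 10·(1364,61) + (805,36)
…
step 9: (30254, 1353)  from 1·(15809,707) + (14445,646)
step 10: (76317, 3413)  from 2·(30254,1353) + (15809,707)
step 11: (259205, 11592)  from 3·(76317,3413) + (30254,1353)
step 12: (335522, 15005)  from 1·(259205,11592) + (76317,3413)
step 13: (930249, 41602)  from 2·(335522,15005) + (259205,11592)
→ (930249, 41602).  Check: 930249²=865363202001, 500·41602²=865363202000, difference 1.
(930249+41602√500)^2 = 1730726404001 + 77400437796√500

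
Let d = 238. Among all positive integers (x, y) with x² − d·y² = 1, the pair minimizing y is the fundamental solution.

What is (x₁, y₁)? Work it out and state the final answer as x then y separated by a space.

11663 756

[15; 2,2,1,14,1,2,2,30] for √238; ℓ=8 ⇒ convergent index 7
i=0: a=15 ⇒ p=15, q=1
i=1: a=2 ⇒ p=31, q=2
…
i=3: a=1 ⇒ p=108, q=7
i=4: a=14 ⇒ p=1589, q=103
i=5: a=1 ⇒ p=1697, q=110
i=6: a=2 ⇒ p=4983, q=323
i=7: a=2 ⇒ p=11663, q=756
fundamental: x₁=11663, y₁=756  (since 136025569 − 238·571536 = 1)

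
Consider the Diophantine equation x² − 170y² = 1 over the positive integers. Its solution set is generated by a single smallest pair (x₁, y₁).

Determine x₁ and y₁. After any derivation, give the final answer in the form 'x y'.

339 26

d=170: √d = [13; 26] (ℓ=1, odd), read p_1/q_1
step 0: (13, 1)  from 13·(1,0) + (0,1)
step 1: (339, 26)  from 26·(13,1) + (1,0)
fundamental: x₁=339, y₁=26  (since 114921 − 170·676 = 1)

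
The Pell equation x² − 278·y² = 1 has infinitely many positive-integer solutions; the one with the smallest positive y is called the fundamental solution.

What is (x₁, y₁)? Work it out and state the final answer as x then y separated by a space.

[16; 1,2,16,2,1,32] for √278; ℓ=6 ⇒ convergent index 5
i=0: a=16 ⇒ p=16, q=1
…
i=3: a=16 ⇒ p=817, q=49
i=4: a=2 ⇒ p=1684, q=101
i=5: a=1 ⇒ p=2501, q=150
fundamental: x₁=2501, y₁=150  (since 6255001 − 278·22500 = 1)

2501 150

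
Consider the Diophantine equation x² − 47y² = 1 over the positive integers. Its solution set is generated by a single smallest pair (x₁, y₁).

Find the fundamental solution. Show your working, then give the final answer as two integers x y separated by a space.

48 7

[6; 1,5,1,12] for √47; ℓ=4 ⇒ convergent index 3
a_0=6:  p_0=6·1+0=6,  q_0=6·0+1=1
…
a_2=5:  p_2=5·7+6=41,  q_2=5·1+1=6
a_3=1:  p_3=1·41+7=48,  q_3=1·6+1=7
fundamental: x₁=48, y₁=7  (since 2304 − 47·49 = 1)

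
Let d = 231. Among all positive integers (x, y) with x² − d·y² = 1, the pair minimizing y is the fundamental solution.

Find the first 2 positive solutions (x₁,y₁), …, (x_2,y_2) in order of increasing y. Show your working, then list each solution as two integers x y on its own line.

d=231: √d = [15; 5,30] (ℓ=2, even), read p_1/q_1
a_0=15:  p_0=15·1+0=15,  q_0=15·0+1=1
a_1=5:  p_1=5·15+1=76,  q_1=5·1+0=5
fundamental: x₁=76, y₁=5  (since 5776 − 231·25 = 1)
(x_2, y_2) = (76·76 + 231·5·5, 76·5 + 5·76) = (11551, 760)

76 5
11551 760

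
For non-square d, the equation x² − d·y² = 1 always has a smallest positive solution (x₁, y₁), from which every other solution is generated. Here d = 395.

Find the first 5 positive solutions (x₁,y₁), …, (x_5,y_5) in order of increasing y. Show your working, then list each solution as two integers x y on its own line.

159 8
50561 2544
16078239 808984
5112829441 257254368
1625863683999 81806080040

√395 → a₀=19, period (1,6,1,38); ℓ=4 even so k=3
a_0=19:  p_0=19·1+0=19,  q_0=19·0+1=1
…
a_2=6:  p_2=6·20+19=139,  q_2=6·1+1=7
a_3=1:  p_3=1·139+20=159,  q_3=1·7+1=8
→ (159, 8).  Check: 159²=25281, 395·8²=25280, difference 1.
n=2: (159,8)∘(159,8) = (159·159+395·8·8, 159·8+8·159) = (50561,2544)
n=3: (50561,2544)∘(159,8) = (159·50561+395·8·2544, 159·2544+8·50561) = (16078239,808984)
n=4: (16078239,808984)∘(159,8) = (159·16078239+395·8·808984, 159·808984+8·16078239) = (5112829441,257254368)
n=5: (5112829441,257254368)∘(159,8) = (159·5112829441+395·8·257254368, 159·257254368+8·5112829441) = (1625863683999,81806080040)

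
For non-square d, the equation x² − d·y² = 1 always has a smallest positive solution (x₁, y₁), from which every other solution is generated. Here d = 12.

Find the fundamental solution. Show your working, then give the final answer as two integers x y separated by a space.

7 2

[3; 2,6] for √12; ℓ=2 ⇒ convergent index 1
i=0: a=3 ⇒ p=3, q=1
i=1: a=2 ⇒ p=7, q=2
(x₁, y₁) = (7, 2);  7² − 12·2² = 1 ✓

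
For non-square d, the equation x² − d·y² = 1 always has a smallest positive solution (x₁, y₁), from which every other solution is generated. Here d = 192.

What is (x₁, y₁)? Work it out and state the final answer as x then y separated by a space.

97 7

√192 = [13; 1,5,1,26, …], period ℓ=4 (even) → k=3
i=0: a=13 ⇒ p=13, q=1
…
i=2: a=5 ⇒ p=83, q=6
i=3: a=1 ⇒ p=97, q=7
fundamental: x₁=97, y₁=7  (since 9409 − 192·49 = 1)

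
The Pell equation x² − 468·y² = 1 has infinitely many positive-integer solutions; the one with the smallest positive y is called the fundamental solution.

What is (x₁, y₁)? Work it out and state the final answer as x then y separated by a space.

649 30

d=468: √d = [21; 1,1,1,2,1,1,1,42] (ℓ=8, even), read p_7/q_7
i=0: a=21 ⇒ p=21, q=1
…
i=2: a=1 ⇒ p=43, q=2
i=3: a=1 ⇒ p=65, q=3
…
i=6: a=1 ⇒ p=411, q=19
i=7: a=1 ⇒ p=649, q=30
→ (649, 30).  Check: 649²=421201, 468·30²=421200, difference 1.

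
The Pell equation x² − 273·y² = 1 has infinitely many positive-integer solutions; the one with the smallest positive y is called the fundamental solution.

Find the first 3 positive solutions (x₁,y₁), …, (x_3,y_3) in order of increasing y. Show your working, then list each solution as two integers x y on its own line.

727 44
1057057 63976
1536960151 93021060

√273 = [16; 1,1,10,1,1,32, …], period ℓ=6 (even) → k=5
i=0: a=16 ⇒ p=16, q=1
…
i=2: a=1 ⇒ p=33, q=2
i=3: a=10 ⇒ p=347, q=21
i=4: a=1 ⇒ p=380, q=23
i=5: a=1 ⇒ p=727, q=44
(x₁, y₁) = (727, 44);  727² − 273·44² = 1 ✓
n=2: (727,44)∘(727,44) = (727·727+273·44·44, 727·44+44·727) = (1057057,63976)
n=3: (1057057,63976)∘(727,44) = (727·1057057+273·44·63976, 727·63976+44·1057057) = (1536960151,93021060)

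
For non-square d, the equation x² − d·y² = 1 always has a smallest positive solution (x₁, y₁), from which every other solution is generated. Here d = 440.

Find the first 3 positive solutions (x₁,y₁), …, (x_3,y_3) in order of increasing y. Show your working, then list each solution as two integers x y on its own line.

√440 → a₀=20, period (1,40); ℓ=2 even so k=1
step 0: (20, 1)  from 20·(1,0) + (0,1)
step 1: (21, 1)  from 1·(20,1) + (1,0)
→ (21, 1).  Check: 21²=441, 440·1²=440, difference 1.
(x_2, y_2) = (21·21 + 440·1·1, 21·1 + 1·21) = (881, 42)
(x_3, y_3) = (21·881 + 440·1·42, 21·42 + 1·881) = (36981, 1763)

21 1
881 42
36981 1763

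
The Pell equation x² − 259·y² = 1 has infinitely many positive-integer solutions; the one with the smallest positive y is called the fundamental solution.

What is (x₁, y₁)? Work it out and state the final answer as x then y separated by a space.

[16; 10,1,2,3,4,3,2,1,10,32] for √259; ℓ=10 ⇒ convergent index 9
i=0: a=16 ⇒ p=16, q=1
…
i=8: a=1 ⇒ p=79196, q=4921
i=9: a=10 ⇒ p=847225, q=52644
→ (847225, 52644).  Check: 847225²=717790200625, 259·52644²=717790200624, difference 1.

847225 52644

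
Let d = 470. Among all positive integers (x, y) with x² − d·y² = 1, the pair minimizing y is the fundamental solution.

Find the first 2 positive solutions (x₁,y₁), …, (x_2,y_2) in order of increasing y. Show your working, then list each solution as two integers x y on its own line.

1691 78
5718961 263796

√470 → a₀=21, period (1,2,8,2,1,42); ℓ=6 even so k=5
step 0: (21, 1)  from 21·(1,0) + (0,1)
step 1: (22, 1)  from 1·(21,1) + (1,0)
…
step 4: (1149, 53)  from 2·(542,25) + (65,3)
step 5: (1691, 78)  from 1·(1149,53) + (542,25)
(x₁, y₁) = (1691, 78);  1691² − 470·78² = 1 ✓
(x_2, y_2) = (1691·1691 + 470·78·78, 1691·78 + 78·1691) = (5718961, 263796)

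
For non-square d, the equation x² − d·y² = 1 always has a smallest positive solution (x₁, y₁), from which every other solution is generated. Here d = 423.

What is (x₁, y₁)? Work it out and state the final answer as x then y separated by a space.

4607 224

√423 = [20; 1,1,3,4,3,1,1,40, …], period ℓ=8 (even) → k=7
a_0=20:  p_0=20·1+0=20,  q_0=20·0+1=1
…
a_6=1:  p_6=1·1995+617=2612,  q_6=1·97+30=127
a_7=1:  p_7=1·2612+1995=4607,  q_7=1·127+97=224
fundamental: x₁=4607, y₁=224  (since 21224449 − 423·50176 = 1)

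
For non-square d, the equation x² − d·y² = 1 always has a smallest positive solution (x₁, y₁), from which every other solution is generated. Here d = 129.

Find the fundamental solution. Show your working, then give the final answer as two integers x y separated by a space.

16855 1484

√129 = [11; 2,1,3,1,6,1,3,1,2,22, …], period ℓ=10 (even) → k=9
k=0  a_k=11  p_k/q_k = 11/1
k=1  a_k=2  p_k/q_k = 23/2
k=2  a_k=1  p_k/q_k = 34/3
k=3  a_k=3  p_k/q_k = 125/11
k=4  a_k=1  p_k/q_k = 159/14
k=5  a_k=6  p_k/q_k = 1079/95
k=6  a_k=1  p_k/q_k = 1238/109
k=7  a_k=3  p_k/q_k = 4793/422
k=8  a_k=1  p_k/q_k = 6031/531
k=9  a_k=2  p_k/q_k = 16855/1484
→ (16855, 1484).  Check: 16855²=284091025, 129·1484²=284091024, difference 1.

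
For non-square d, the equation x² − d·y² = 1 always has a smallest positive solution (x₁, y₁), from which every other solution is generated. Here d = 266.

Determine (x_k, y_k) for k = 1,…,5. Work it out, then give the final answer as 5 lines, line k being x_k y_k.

√266 = [16; 3,4,3,32, …], period ℓ=4 (even) → k=3
k=0  a_k=16  p_k/q_k = 16/1
k=1  a_k=3  p_k/q_k = 49/3
k=2  a_k=4  p_k/q_k = 212/13
k=3  a_k=3  p_k/q_k = 685/42
→ (685, 42).  Check: 685²=469225, 266·42²=469224, difference 1.
n=2: (685,42)∘(685,42) = (685·685+266·42·42, 685·42+42·685) = (938449,57540)
n=3: (938449,57540)∘(685,42) = (685·938449+266·42·57540, 685·57540+42·938449) = (1285674445,78829758)
n=4: (1285674445,78829758)∘(685,42) = (685·1285674445+266·42·78829758, 685·78829758+42·1285674445) = (1761373051201,107996710920)
n=5: (1761373051201,107996710920)∘(685,42) = (685·1761373051201+266·42·107996710920, 685·107996710920+42·1761373051201) = (2413079794470925,147955415130642)

685 42
938449 57540
1285674445 78829758
1761373051201 107996710920
2413079794470925 147955415130642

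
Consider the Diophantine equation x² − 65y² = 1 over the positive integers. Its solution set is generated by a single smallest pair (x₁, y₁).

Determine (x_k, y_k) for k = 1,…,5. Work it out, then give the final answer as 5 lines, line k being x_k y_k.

129 16
33281 4128
8586369 1065008
2215249921 274767936
571525893249 70889062480

√65 → a₀=8, period (16); ℓ=1 odd so k=1
k=0  a_k=8  p_k/q_k = 8/1
k=1  a_k=16  p_k/q_k = 129/16
(x₁, y₁) = (129, 16);  129² − 65·16² = 1 ✓
k=2:  x_2 = 129·129+65·16·16 = 33281,  y_2 = 129·16+16·129 = 4128
k=3:  x_3 = 129·33281+65·16·4128 = 8586369,  y_3 = 129·4128+16·33281 = 1065008
k=4:  x_4 = 129·8586369+65·16·1065008 = 2215249921,  y_4 = 129·1065008+16·8586369 = 274767936
k=5:  x_5 = 129·2215249921+65·16·274767936 = 571525893249,  y_5 = 129·274767936+16·2215249921 = 70889062480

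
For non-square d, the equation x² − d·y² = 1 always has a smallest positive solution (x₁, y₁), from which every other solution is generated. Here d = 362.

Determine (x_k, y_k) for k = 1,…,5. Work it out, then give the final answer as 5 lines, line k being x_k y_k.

√362 → a₀=19, period (38); ℓ=1 odd so k=1
i=0: a=19 ⇒ p=19, q=1
i=1: a=38 ⇒ p=723, q=38
fundamental: x₁=723, y₁=38  (since 522729 − 362·1444 = 1)
n=2: (723,38)∘(723,38) = (723·723+362·38·38, 723·38+38·723) = (1045457,54948)
n=3: (1045457,54948)∘(723,38) = (723·1045457+362·38·54948, 723·54948+38·1045457) = (1511730099,79454770)
n=4: (1511730099,79454770)∘(723,38) = (723·1511730099+362·38·79454770, 723·79454770+38·1511730099) = (2185960677697,114891542472)
n=5: (2185960677697,114891542472)∘(723,38) = (723·2185960677697+362·38·114891542472, 723·114891542472+38·2185960677697) = (3160897628219763,166133090959742)

723 38
1045457 54948
1511730099 79454770
2185960677697 114891542472
3160897628219763 166133090959742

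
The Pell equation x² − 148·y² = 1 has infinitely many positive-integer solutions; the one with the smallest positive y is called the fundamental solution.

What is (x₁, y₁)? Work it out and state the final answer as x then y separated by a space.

√148 → a₀=12, period (6,24); ℓ=2 even so k=1
i=0: a=12 ⇒ p=12, q=1
i=1: a=6 ⇒ p=73, q=6
→ (73, 6).  Check: 73²=5329, 148·6²=5328, difference 1.

73 6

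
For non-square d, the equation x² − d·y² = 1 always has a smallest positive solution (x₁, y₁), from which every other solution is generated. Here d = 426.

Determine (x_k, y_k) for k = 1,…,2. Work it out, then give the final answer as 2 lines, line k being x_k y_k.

√426 → a₀=20, period (1,1,1,3,2,6,2,3,1,1,1,40); ℓ=12 even so k=11
a_0=20:  p_0=20·1+0=20,  q_0=20·0+1=1
…
a_3=1:  p_3=1·41+21=62,  q_3=1·2+1=3
…
a_5=2:  p_5=2·227+62=516,  q_5=2·11+3=25
a_6=6:  p_6=6·516+227=3323,  q_6=6·25+11=161
a_7=2:  p_7=2·3323+516=7162,  q_7=2·161+25=347
…
a_9=1:  p_9=1·24809+7162=31971,  q_9=1·1202+347=1549
a_10=1:  p_10=1·31971+24809=56780,  q_10=1·1549+1202=2751
a_11=1:  p_11=1·56780+31971=88751,  q_11=1·2751+1549=4300
(x₁, y₁) = (88751, 4300);  88751² − 426·4300² = 1 ✓
n=2: (88751,4300)∘(88751,4300) = (88751·88751+426·4300·4300, 88751·4300+4300·88751) = (15753480001,763258600)

88751 4300
15753480001 763258600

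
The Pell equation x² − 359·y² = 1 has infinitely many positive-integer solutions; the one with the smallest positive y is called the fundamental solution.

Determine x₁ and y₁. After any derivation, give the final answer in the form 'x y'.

d=359: √d = [18; 1,17,1,36] (ℓ=4, even), read p_3/q_3
a_0=18:  p_0=18·1+0=18,  q_0=18·0+1=1
…
a_2=17:  p_2=17·19+18=341,  q_2=17·1+1=18
a_3=1:  p_3=1·341+19=360,  q_3=1·18+1=19
fundamental: x₁=360, y₁=19  (since 129600 − 359·361 = 1)

360 19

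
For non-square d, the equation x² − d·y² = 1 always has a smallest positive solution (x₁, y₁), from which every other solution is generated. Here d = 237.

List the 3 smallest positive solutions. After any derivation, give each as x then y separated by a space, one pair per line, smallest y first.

228151 14820
104105757601 6762395640
47503665404623351 3085694655308460

√237 = [15; 2,1,1,7,10,7,1,1,2,30, …], period ℓ=10 (even) → k=9
step 0: (15, 1)  from 15·(1,0) + (0,1)
…
step 2: (46, 3)  from 1·(31,2) + (15,1)
…
step 8: (90075, 5851)  from 1·(48001,3118) + (42074,2733)
step 9: (228151, 14820)  from 2·(90075,5851) + (48001,3118)
fundamental: x₁=228151, y₁=14820  (since 52052878801 − 237·219632400 = 1)
(228151+14820√237)^2 = 104105757601 + 6762395640√237
(228151+14820√237)^3 = 47503665404623351 + 3085694655308460√237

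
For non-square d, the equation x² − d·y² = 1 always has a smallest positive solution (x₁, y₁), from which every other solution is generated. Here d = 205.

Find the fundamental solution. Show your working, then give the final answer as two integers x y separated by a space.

√205 → a₀=14, period (3,6,1,4,1,6,3,28); ℓ=8 even so k=7
k=0  a_k=14  p_k/q_k = 14/1
k=1  a_k=3  p_k/q_k = 43/3
k=2  a_k=6  p_k/q_k = 272/19
…
k=4  a_k=4  p_k/q_k = 1532/107
…
k=6  a_k=6  p_k/q_k = 12614/881
k=7  a_k=3  p_k/q_k = 39689/2772
fundamental: x₁=39689, y₁=2772  (since 1575216721 − 205·7683984 = 1)

39689 2772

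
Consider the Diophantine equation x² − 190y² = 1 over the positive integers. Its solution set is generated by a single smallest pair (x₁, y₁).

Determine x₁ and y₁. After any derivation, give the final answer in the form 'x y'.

52021 3774

[13; 1,3,1,1,1,…,3,1,26] for √190; ℓ=14 ⇒ convergent index 13
step 0: (13, 1)  from 13·(1,0) + (0,1)
step 1: (14, 1)  from 1·(13,1) + (1,0)
step 2: (55, 4)  from 3·(14,1) + (13,1)
step 3: (69, 5)  from 1·(55,4) + (14,1)
step 4: (124, 9)  from 1·(69,5) + (55,4)
step 5: (193, 14)  from 1·(124,9) + (69,5)
step 6: (510, 37)  from 2·(193,14) + (124,9)
…
step 9: (4149, 301)  from 1·(2936,213) + (1213,88)
…
step 12: (40787, 2959)  from 3·(11234,815) + (7085,514)
step 13: (52021, 3774)  from 1·(40787,2959) + (11234,815)
(x₁, y₁) = (52021, 3774);  52021² − 190·3774² = 1 ✓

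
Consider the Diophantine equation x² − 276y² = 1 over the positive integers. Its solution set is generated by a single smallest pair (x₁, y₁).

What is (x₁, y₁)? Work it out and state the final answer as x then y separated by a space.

√276 → a₀=16, period (1,1,1,1,2,2,2,1,1,1,1,32); ℓ=12 even so k=11
k=0  a_k=16  p_k/q_k = 16/1
…
k=2  a_k=1  p_k/q_k = 33/2
…
k=5  a_k=2  p_k/q_k = 216/13
k=6  a_k=2  p_k/q_k = 515/31
…
k=8  a_k=1  p_k/q_k = 1761/106
…
k=10  a_k=1  p_k/q_k = 4768/287
k=11  a_k=1  p_k/q_k = 7775/468
(x₁, y₁) = (7775, 468);  7775² − 276·468² = 1 ✓

7775 468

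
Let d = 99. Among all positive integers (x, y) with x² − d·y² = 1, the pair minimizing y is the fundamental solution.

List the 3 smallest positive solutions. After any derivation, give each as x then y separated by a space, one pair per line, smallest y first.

10 1
199 20
3970 399

[9; 1,18] for √99; ℓ=2 ⇒ convergent index 1
k=0  a_k=9  p_k/q_k = 9/1
k=1  a_k=1  p_k/q_k = 10/1
→ (10, 1).  Check: 10²=100, 99·1²=99, difference 1.
k=2:  x_2 = 10·10+99·1·1 = 199,  y_2 = 10·1+1·10 = 20
k=3:  x_3 = 10·199+99·1·20 = 3970,  y_3 = 10·20+1·199 = 399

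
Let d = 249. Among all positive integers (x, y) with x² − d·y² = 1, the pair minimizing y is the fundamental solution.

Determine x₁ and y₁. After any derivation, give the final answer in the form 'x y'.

[15; 1,3,1,1,5,…,3,1,30] for √249; ℓ=16 ⇒ convergent index 15
a_0=15:  p_0=15·1+0=15,  q_0=15·0+1=1
…
a_2=3:  p_2=3·16+15=63,  q_2=3·1+1=4
a_3=1:  p_3=1·63+16=79,  q_3=1·4+1=5
a_4=1:  p_4=1·79+63=142,  q_4=1·5+4=9
a_5=5:  p_5=5·142+79=789,  q_5=5·9+5=50
…
a_7=3:  p_7=3·931+789=3582,  q_7=3·59+50=227
…
a_10=1:  p_10=1·113835+36751=150586,  q_10=1·7214+2329=9543
…
a_13=1:  p_13=1·1017351+866765=1884116,  q_13=1·64472+54929=119401
a_14=3:  p_14=3·1884116+1017351=6669699,  q_14=3·119401+64472=422675
a_15=1:  p_15=1·6669699+1884116=8553815,  q_15=1·422675+119401=542076
→ (8553815, 542076).  Check: 8553815²=73167751054225, 249·542076²=73167751054224, difference 1.

8553815 542076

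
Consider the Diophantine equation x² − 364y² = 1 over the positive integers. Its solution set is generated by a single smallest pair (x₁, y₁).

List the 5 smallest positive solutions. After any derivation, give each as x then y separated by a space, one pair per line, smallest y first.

4954951 259710
49103078824801 2573700648420
486606699052048124551 25505121203178395130
4822224700149240710505379201 252753251621617410554928840
47787774200457874208819626306623751 2504759953751544114971907242978550

[19; 12,1,2,3,1,8,1,3,2,1,12,38] for √364; ℓ=12 ⇒ convergent index 11
k=0  a_k=19  p_k/q_k = 19/1
k=1  a_k=12  p_k/q_k = 229/12
k=2  a_k=1  p_k/q_k = 248/13
k=3  a_k=2  p_k/q_k = 725/38
…
k=6  a_k=8  p_k/q_k = 27607/1447
k=7  a_k=1  p_k/q_k = 30755/1612
k=8  a_k=3  p_k/q_k = 119872/6283
…
k=10  a_k=1  p_k/q_k = 390371/20461
k=11  a_k=12  p_k/q_k = 4954951/259710
fundamental: x₁=4954951, y₁=259710  (since 24551539412401 − 364·67449284100 = 1)
(x_2, y_2) = (4954951·4954951 + 364·259710·259710, 4954951·259710 + 259710·4954951) = (49103078824801, 2573700648420)
(x_3, y_3) = (4954951·49103078824801 + 364·259710·2573700648420, 4954951·2573700648420 + 259710·49103078824801) = (486606699052048124551, 25505121203178395130)
(x_4, y_4) = (4954951·486606699052048124551 + 364·259710·25505121203178395130, 4954951·25505121203178395130 + 259710·486606699052048124551) = (4822224700149240710505379201, 252753251621617410554928840)
(x_5, y_5) = (4954951·4822224700149240710505379201 + 364·259710·252753251621617410554928840, 4954951·252753251621617410554928840 + 259710·4822224700149240710505379201) = (47787774200457874208819626306623751, 2504759953751544114971907242978550)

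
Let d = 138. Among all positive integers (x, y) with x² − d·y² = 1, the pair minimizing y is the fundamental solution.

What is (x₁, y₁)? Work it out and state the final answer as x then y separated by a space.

47 4

d=138: √d = [11; 1,2,1,22] (ℓ=4, even), read p_3/q_3
step 0: (11, 1)  from 11·(1,0) + (0,1)
…
step 2: (35, 3)  from 2·(12,1) + (11,1)
step 3: (47, 4)  from 1·(35,3) + (12,1)
→ (47, 4).  Check: 47²=2209, 138·4²=2208, difference 1.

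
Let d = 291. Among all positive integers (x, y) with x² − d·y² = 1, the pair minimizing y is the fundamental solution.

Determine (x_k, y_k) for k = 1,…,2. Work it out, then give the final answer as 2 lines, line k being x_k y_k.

√291 = [17; 17,34, …], period ℓ=2 (even) → k=1
k=0  a_k=17  p_k/q_k = 17/1
k=1  a_k=17  p_k/q_k = 290/17
(x₁, y₁) = (290, 17);  290² − 291·17² = 1 ✓
n=2: (290,17)∘(290,17) = (290·290+291·17·17, 290·17+17·290) = (168199,9860)

290 17
168199 9860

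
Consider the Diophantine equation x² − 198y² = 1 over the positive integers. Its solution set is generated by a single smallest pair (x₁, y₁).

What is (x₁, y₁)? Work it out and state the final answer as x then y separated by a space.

197 14

√198 = [14; 14,28, …], period ℓ=2 (even) → k=1
i=0: a=14 ⇒ p=14, q=1
i=1: a=14 ⇒ p=197, q=14
fundamental: x₁=197, y₁=14  (since 38809 − 198·196 = 1)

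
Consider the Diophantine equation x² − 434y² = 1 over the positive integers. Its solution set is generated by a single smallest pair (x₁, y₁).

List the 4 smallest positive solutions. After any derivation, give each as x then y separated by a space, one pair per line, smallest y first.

d=434: √d = [20; 1,4,1,40] (ℓ=4, even), read p_3/q_3
step 0: (20, 1)  from 20·(1,0) + (0,1)
…
step 2: (104, 5)  from 4·(21,1) + (20,1)
step 3: (125, 6)  from 1·(104,5) + (21,1)
fundamental: x₁=125, y₁=6  (since 15625 − 434·36 = 1)
k=2:  x_2 = 125·125+434·6·6 = 31249,  y_2 = 125·6+6·125 = 1500
k=3:  x_3 = 125·31249+434·6·1500 = 7812125,  y_3 = 125·1500+6·31249 = 374994
k=4:  x_4 = 125·7812125+434·6·374994 = 1953000001,  y_4 = 125·374994+6·7812125 = 93747000

125 6
31249 1500
7812125 374994
1953000001 93747000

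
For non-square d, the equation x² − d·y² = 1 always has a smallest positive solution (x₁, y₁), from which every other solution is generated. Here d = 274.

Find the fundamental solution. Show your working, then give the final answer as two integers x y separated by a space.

3959299 239190

√274 → a₀=16, period (1,1,4,4,1,1,32); ℓ=7 odd so k=13
i=0: a=16 ⇒ p=16, q=1
…
i=3: a=4 ⇒ p=149, q=9
i=4: a=4 ⇒ p=629, q=38
…
i=9: a=1 ⇒ p=93011, q=5619
i=10: a=4 ⇒ p=419253, q=25328
…
i=12: a=1 ⇒ p=2189276, q=132259
i=13: a=1 ⇒ p=3959299, q=239190
(x₁, y₁) = (3959299, 239190);  3959299² − 274·239190² = 1 ✓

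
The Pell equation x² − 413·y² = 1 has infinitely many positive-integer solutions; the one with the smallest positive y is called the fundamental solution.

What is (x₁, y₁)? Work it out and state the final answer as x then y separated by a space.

√413 = [20; 3,9,1,4,1,9,3,40, …], period ℓ=8 (even) → k=7
k=0  a_k=20  p_k/q_k = 20/1
k=1  a_k=3  p_k/q_k = 61/3
k=2  a_k=9  p_k/q_k = 569/28
k=3  a_k=1  p_k/q_k = 630/31
k=4  a_k=4  p_k/q_k = 3089/152
k=5  a_k=1  p_k/q_k = 3719/183
k=6  a_k=9  p_k/q_k = 36560/1799
k=7  a_k=3  p_k/q_k = 113399/5580
→ (113399, 5580).  Check: 113399²=12859333201, 413·5580²=12859333200, difference 1.

113399 5580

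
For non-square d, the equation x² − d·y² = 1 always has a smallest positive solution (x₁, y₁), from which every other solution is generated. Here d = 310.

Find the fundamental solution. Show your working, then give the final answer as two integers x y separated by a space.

848719 48204

√310 → a₀=17, period (1,1,1,1,5,…,1,1,34); ℓ=16 even so k=15
a_0=17:  p_0=17·1+0=17,  q_0=17·0+1=1
a_1=1:  p_1=1·17+1=18,  q_1=1·1+0=1
…
a_3=1:  p_3=1·35+18=53,  q_3=1·2+1=3
a_4=1:  p_4=1·53+35=88,  q_4=1·3+2=5
a_5=5:  p_5=5·88+53=493,  q_5=5·5+3=28
a_6=3:  p_6=3·493+88=1567,  q_6=3·28+5=89
a_7=1:  p_7=1·1567+493=2060,  q_7=1·89+28=117
…
a_9=1:  p_9=1·5687+2060=7747,  q_9=1·323+117=440
a_10=3:  p_10=3·7747+5687=28928,  q_10=3·440+323=1643
a_11=5:  p_11=5·28928+7747=152387,  q_11=5·1643+440=8655
…
a_13=1:  p_13=1·181315+152387=333702,  q_13=1·10298+8655=18953
a_14=1:  p_14=1·333702+181315=515017,  q_14=1·18953+10298=29251
a_15=1:  p_15=1·515017+333702=848719,  q_15=1·29251+18953=48204
(x₁, y₁) = (848719, 48204);  848719² − 310·48204² = 1 ✓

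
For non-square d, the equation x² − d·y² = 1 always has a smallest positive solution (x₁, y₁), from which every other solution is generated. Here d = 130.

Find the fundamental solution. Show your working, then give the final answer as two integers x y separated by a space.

6499 570

√130 → a₀=11, period (2,2,22); ℓ=3 odd so k=5
k=0  a_k=11  p_k/q_k = 11/1
…
k=2  a_k=2  p_k/q_k = 57/5
…
k=4  a_k=2  p_k/q_k = 2611/229
k=5  a_k=2  p_k/q_k = 6499/570
fundamental: x₁=6499, y₁=570  (since 42237001 − 130·324900 = 1)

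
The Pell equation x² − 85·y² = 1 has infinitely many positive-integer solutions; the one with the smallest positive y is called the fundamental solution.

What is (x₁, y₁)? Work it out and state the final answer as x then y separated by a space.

285769 30996

√85 → a₀=9, period (4,1,1,4,18); ℓ=5 odd so k=9
a_0=9:  p_0=9·1+0=9,  q_0=9·0+1=1
a_1=4:  p_1=4·9+1=37,  q_1=4·1+0=4
a_2=1:  p_2=1·37+9=46,  q_2=1·4+1=5
a_3=1:  p_3=1·46+37=83,  q_3=1·5+4=9
…
a_7=1:  p_7=1·27926+6887=34813,  q_7=1·3029+747=3776
a_8=1:  p_8=1·34813+27926=62739,  q_8=1·3776+3029=6805
a_9=4:  p_9=4·62739+34813=285769,  q_9=4·6805+3776=30996
fundamental: x₁=285769, y₁=30996  (since 81663921361 − 85·960752016 = 1)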